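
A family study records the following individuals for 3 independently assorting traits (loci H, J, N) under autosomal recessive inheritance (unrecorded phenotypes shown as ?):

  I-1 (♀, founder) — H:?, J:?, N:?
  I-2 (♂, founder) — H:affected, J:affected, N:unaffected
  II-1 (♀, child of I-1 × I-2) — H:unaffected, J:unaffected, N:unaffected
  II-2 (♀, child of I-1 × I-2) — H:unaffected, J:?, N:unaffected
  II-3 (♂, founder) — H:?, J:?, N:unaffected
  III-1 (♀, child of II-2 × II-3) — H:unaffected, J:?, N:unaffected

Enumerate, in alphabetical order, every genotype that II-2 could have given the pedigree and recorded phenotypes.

II-2 ∈ {Hh Jj NN, Hh Jj Nn, Hh jj NN, Hh jj Nn}

H/I-1 ? ·: HH|Hh
H/I-2 aff ·: hh
H/II-1 un I-1×I-2: Hh
H/II-2 un I-1×I-2: Hh
H/II-3 ? ·: HH|Hh|hh
H/III-1 un II-2×II-3: HH|Hh
⇒ H over [I-1,I-2,II-1,II-2,II-3,III-1]: 10 consistent
J/I-1 ? ·: JJ|Jj
J/I-2 aff ·: jj
J/II-1 un I-1×I-2: Jj
J/II-2 ? I-1×I-2: Jj|jj
J/II-3 ? ·: JJ|Jj|jj
J/III-1 ? II-2×II-3: JJ|Jj|jj
⇒ J over [I-1,I-2,II-1,II-2,II-3,III-1]: 18 consistent
N/I-1 ? ·: NN|Nn|nn
N/I-2 un ·: NN|Nn
N/II-1 un I-1×I-2: NN|Nn
N/II-2 un I-1×I-2: NN|Nn
N/II-3 un ·: NN|Nn
N/III-1 un II-2×II-3: NN|Nn
⇒ N over [I-1,I-2,II-1,II-2,II-3,III-1]: 53 consistent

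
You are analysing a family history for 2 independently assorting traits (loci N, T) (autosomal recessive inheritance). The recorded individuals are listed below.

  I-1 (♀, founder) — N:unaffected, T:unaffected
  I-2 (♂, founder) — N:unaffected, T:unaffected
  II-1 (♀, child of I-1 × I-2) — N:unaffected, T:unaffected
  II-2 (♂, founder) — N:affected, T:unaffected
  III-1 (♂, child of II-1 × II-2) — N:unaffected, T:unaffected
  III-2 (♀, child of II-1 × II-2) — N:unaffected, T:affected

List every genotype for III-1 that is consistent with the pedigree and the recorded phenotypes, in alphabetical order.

III-1 ∈ {Nn TT, Nn Tt}

N/I-1 un ·: NN|Nn
N/I-2 un ·: NN|Nn
N/II-1 un I-1×I-2: NN|Nn
N/II-2 aff ·: nn
N/III-1 un II-1×II-2: Nn
N/III-2 un II-1×II-2: Nn
⇒ N over [I-1,I-2,II-1,II-2,III-1,III-2]: 7 consistent
T/I-1 un ·: TT|Tt
T/I-2 un ·: TT|Tt
T/II-1 un I-1×I-2: Tt
T/II-2 un ·: Tt
T/III-1 un II-1×II-2: TT|Tt
T/III-2 aff II-1×II-2: tt
⇒ T over [I-1,I-2,II-1,II-2,III-1,III-2]: 6 consistent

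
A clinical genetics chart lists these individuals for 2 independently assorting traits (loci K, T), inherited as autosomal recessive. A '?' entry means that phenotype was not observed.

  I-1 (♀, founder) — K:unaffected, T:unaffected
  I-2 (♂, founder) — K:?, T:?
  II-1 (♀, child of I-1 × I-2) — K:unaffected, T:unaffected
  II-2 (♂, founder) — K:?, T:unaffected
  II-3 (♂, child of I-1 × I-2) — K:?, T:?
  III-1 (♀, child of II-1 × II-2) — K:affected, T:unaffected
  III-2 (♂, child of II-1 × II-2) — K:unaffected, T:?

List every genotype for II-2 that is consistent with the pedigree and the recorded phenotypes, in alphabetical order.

K/I-1 un ·: KK|Kk
K/I-2 ? ·: KK|Kk|kk
K/II-1 un I-1×I-2: Kk
K/II-2 ? ·: Kk|kk
K/II-3 ? I-1×I-2: KK|Kk|kk
K/III-1 aff II-1×II-2: kk
K/III-2 un II-1×II-2: KK|Kk
⇒ K over [I-1,I-2,II-1,II-2,II-3,III-1,III-2]: 30 consistent
T/I-1 un ·: TT|Tt
T/I-2 ? ·: TT|Tt|tt
T/II-1 un I-1×I-2: TT|Tt
T/II-2 un ·: TT|Tt
T/II-3 ? I-1×I-2: TT|Tt|tt
T/III-1 un II-1×II-2: TT|Tt
T/III-2 ? II-1×II-2: TT|Tt|tt
⇒ T over [I-1,I-2,II-1,II-2,II-3,III-1,III-2]: 140 consistent

II-2 ∈ {Kk TT, Kk Tt, kk TT, kk Tt}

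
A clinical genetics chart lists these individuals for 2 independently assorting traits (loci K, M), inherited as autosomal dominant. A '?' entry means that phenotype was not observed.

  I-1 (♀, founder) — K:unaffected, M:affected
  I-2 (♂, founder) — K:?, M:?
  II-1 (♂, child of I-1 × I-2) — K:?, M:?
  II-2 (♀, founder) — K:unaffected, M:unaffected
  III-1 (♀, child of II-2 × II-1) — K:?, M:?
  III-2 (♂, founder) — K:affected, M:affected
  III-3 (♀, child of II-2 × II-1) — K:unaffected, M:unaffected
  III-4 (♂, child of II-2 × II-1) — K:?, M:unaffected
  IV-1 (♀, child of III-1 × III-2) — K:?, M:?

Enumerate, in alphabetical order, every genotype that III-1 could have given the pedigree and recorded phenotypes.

K/I-1 un ·: kk
K/I-2 ? ·: kk|Kk|KK
K/II-1 ? I-1×I-2: kk|Kk
K/II-2 un ·: kk
K/III-1 ? II-2×II-1: kk|Kk
K/III-2 aff ·: Kk|KK
K/III-3 un II-2×II-1: kk
K/III-4 ? II-2×II-1: kk|Kk
K/IV-1 ? III-1×III-2: kk|Kk|KK
⇒ K over [I-1,I-2,II-1,II-2,III-1,III-2,III-3,III-4,IV-1]: 38 consistent
M/I-1 aff ·: Mm|MM
M/I-2 ? ·: mm|Mm|MM
M/II-1 ? I-1×I-2: mm|Mm
M/II-2 un ·: mm
M/III-1 ? II-2×II-1: mm|Mm
M/III-2 aff ·: Mm|MM
M/III-3 un II-2×II-1: mm
M/III-4 un II-2×II-1: mm
M/IV-1 ? III-1×III-2: mm|Mm|MM
⇒ M over [I-1,I-2,II-1,II-2,III-1,III-2,III-3,III-4,IV-1]: 46 consistent

III-1 ∈ {Kk Mm, Kk mm, kk Mm, kk mm}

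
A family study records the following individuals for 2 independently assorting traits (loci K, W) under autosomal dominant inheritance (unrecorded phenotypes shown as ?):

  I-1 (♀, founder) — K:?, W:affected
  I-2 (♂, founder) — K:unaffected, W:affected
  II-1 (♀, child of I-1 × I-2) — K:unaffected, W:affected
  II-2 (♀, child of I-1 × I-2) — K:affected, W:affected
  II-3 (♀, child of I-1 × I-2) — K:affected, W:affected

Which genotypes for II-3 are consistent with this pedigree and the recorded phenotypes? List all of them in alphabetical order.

K/I-1 ? ·: Kk
K/I-2 un ·: kk
K/II-1 un I-1×I-2: kk
K/II-2 aff I-1×I-2: Kk
K/II-3 aff I-1×I-2: Kk
⇒ K over [I-1,I-2,II-1,II-2,II-3]: 1 consistent
W/I-1 aff ·: Ww|WW
W/I-2 aff ·: Ww|WW
W/II-1 aff I-1×I-2: Ww|WW
W/II-2 aff I-1×I-2: Ww|WW
W/II-3 aff I-1×I-2: Ww|WW
⇒ W over [I-1,I-2,II-1,II-2,II-3]: 25 consistent

II-3 ∈ {Kk WW, Kk Ww}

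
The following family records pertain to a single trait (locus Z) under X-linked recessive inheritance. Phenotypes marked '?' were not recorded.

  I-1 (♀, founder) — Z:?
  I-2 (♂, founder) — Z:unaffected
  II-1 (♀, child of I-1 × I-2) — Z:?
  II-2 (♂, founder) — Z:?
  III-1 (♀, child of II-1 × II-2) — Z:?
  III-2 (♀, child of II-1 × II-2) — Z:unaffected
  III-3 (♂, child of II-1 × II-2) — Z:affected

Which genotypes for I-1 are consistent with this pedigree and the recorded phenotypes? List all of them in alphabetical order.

Z/I-1 ? ·: X^ZX^z|X^zX^z
Z/I-2 un ·: X^ZY
Z/II-1 ? I-1×I-2: X^ZX^z
Z/II-2 ? ·: X^ZY|X^zY
Z/III-1 ? II-1×II-2: X^ZX^Z|X^ZX^z|X^zX^z
Z/III-2 un II-1×II-2: X^ZX^Z|X^ZX^z
Z/III-3 aff II-1×II-2: X^zY
⇒ Z over [I-1,I-2,II-1,II-2,III-1,III-2,III-3]: 12 consistent

I-1 ∈ {X^ZX^z, X^zX^z}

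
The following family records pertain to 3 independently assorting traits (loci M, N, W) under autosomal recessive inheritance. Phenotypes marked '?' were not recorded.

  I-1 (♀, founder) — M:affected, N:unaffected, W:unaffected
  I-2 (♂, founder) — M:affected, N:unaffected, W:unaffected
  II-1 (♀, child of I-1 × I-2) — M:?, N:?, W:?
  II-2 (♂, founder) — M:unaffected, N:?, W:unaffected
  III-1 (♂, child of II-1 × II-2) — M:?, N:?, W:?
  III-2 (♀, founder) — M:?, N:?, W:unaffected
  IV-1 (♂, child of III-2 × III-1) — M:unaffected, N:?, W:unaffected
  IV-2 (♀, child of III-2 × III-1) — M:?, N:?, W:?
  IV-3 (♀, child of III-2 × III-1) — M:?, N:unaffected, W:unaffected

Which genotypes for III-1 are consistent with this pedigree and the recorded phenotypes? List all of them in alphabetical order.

M/I-1 aff ·: mm
M/I-2 aff ·: mm
M/II-1 ? I-1×I-2: mm
M/II-2 un ·: MM|Mm
M/III-1 ? II-1×II-2: Mm|mm
M/III-2 ? ·: MM|Mm|mm
M/IV-1 un III-2×III-1: MM|Mm
M/IV-2 ? III-2×III-1: MM|Mm|mm
M/IV-3 ? III-2×III-1: MM|Mm|mm
⇒ M over [I-1,I-2,II-1,II-2,III-1,III-2,IV-1,IV-2,IV-3]: 65 consistent
N/I-1 un ·: NN|Nn
N/I-2 un ·: NN|Nn
N/II-1 ? I-1×I-2: NN|Nn|nn
N/II-2 ? ·: NN|Nn|nn
N/III-1 ? II-1×II-2: NN|Nn|nn
N/III-2 ? ·: NN|Nn|nn
N/IV-1 ? III-2×III-1: NN|Nn|nn
N/IV-2 ? III-2×III-1: NN|Nn|nn
N/IV-3 un III-2×III-1: NN|Nn
⇒ N over [I-1,I-2,II-1,II-2,III-1,III-2,IV-1,IV-2,IV-3]: 750 consistent
W/I-1 un ·: WW|Ww
W/I-2 un ·: WW|Ww
W/II-1 ? I-1×I-2: WW|Ww|ww
W/II-2 un ·: WW|Ww
W/III-1 ? II-1×II-2: WW|Ww|ww
W/III-2 un ·: WW|Ww
W/IV-1 un III-2×III-1: WW|Ww
W/IV-2 ? III-2×III-1: WW|Ww|ww
W/IV-3 un III-2×III-1: WW|Ww
⇒ W over [I-1,I-2,II-1,II-2,III-1,III-2,IV-1,IV-2,IV-3]: 378 consistent

III-1 ∈ {Mm NN WW, Mm NN Ww, Mm NN ww, Mm Nn WW, Mm Nn Ww, Mm Nn ww, Mm nn WW, Mm nn Ww, Mm nn ww, mm NN WW, mm NN Ww, mm NN ww, mm Nn WW, mm Nn Ww, mm Nn ww, mm nn WW, mm nn Ww, mm nn ww}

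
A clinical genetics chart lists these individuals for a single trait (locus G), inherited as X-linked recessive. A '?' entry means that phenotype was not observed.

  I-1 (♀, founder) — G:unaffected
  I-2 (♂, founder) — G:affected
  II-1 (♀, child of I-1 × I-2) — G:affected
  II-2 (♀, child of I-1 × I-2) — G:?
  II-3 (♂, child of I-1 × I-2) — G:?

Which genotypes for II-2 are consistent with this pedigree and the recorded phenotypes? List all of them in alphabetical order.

G/I-1 un ·: X^GX^g
G/I-2 aff ·: X^gY
G/II-1 aff I-1×I-2: X^gX^g
G/II-2 ? I-1×I-2: X^GX^g|X^gX^g
G/II-3 ? I-1×I-2: X^GY|X^gY
⇒ G over [I-1,I-2,II-1,II-2,II-3]: 4 consistent

II-2 ∈ {X^GX^g, X^gX^g}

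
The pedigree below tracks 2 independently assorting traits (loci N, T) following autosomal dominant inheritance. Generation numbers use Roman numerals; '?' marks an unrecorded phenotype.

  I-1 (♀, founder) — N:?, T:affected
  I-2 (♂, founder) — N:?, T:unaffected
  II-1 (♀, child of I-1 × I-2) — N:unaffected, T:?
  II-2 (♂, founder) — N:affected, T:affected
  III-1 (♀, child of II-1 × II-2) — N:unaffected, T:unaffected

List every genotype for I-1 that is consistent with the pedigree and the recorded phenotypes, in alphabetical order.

N/I-1 ? ·: nn|Nn
N/I-2 ? ·: nn|Nn
N/II-1 un I-1×I-2: nn
N/II-2 aff ·: Nn
N/III-1 un II-1×II-2: nn
⇒ N over [I-1,I-2,II-1,II-2,III-1]: 4 consistent
T/I-1 aff ·: Tt|TT
T/I-2 un ·: tt
T/II-1 ? I-1×I-2: tt|Tt
T/II-2 aff ·: Tt
T/III-1 un II-1×II-2: tt
⇒ T over [I-1,I-2,II-1,II-2,III-1]: 3 consistent

I-1 ∈ {Nn TT, Nn Tt, nn TT, nn Tt}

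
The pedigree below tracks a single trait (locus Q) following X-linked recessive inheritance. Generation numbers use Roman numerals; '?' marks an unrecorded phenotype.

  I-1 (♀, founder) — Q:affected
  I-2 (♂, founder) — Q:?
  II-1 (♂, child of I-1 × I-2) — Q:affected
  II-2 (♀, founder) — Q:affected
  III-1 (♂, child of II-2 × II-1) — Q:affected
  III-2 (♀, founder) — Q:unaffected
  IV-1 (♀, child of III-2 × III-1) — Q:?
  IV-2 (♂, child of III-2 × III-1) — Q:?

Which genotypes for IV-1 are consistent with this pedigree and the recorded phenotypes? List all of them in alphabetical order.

IV-1 ∈ {X^QX^q, X^qX^q}

Q/I-1 aff ·: X^qX^q
Q/I-2 ? ·: X^QY|X^qY
Q/II-1 aff I-1×I-2: X^qY
Q/II-2 aff ·: X^qX^q
Q/III-1 aff II-2×II-1: X^qY
Q/III-2 un ·: X^QX^Q|X^QX^q
Q/IV-1 ? III-2×III-1: X^QX^q|X^qX^q
Q/IV-2 ? III-2×III-1: X^QY|X^qY
⇒ Q over [I-1,I-2,II-1,II-2,III-1,III-2,IV-1,IV-2]: 10 consistent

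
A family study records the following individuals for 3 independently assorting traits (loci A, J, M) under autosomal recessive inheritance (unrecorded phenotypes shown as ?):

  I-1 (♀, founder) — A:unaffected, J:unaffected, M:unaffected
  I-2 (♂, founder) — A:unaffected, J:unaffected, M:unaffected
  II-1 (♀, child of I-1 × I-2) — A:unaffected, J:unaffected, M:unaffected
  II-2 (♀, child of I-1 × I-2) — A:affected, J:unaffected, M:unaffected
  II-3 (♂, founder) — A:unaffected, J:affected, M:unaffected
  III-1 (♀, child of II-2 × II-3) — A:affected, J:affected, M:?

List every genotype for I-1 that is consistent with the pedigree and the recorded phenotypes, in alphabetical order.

I-1 ∈ {Aa JJ MM, Aa JJ Mm, Aa Jj MM, Aa Jj Mm}

A/I-1 un ·: Aa
A/I-2 un ·: Aa
A/II-1 un I-1×I-2: AA|Aa
A/II-2 aff I-1×I-2: aa
A/II-3 un ·: Aa
A/III-1 aff II-2×II-3: aa
⇒ A over [I-1,I-2,II-1,II-2,II-3,III-1]: 2 consistent
J/I-1 un ·: JJ|Jj
J/I-2 un ·: JJ|Jj
J/II-1 un I-1×I-2: JJ|Jj
J/II-2 un I-1×I-2: Jj
J/II-3 aff ·: jj
J/III-1 aff II-2×II-3: jj
⇒ J over [I-1,I-2,II-1,II-2,II-3,III-1]: 6 consistent
M/I-1 un ·: MM|Mm
M/I-2 un ·: MM|Mm
M/II-1 un I-1×I-2: MM|Mm
M/II-2 un I-1×I-2: MM|Mm
M/II-3 un ·: MM|Mm
M/III-1 ? II-2×II-3: MM|Mm|mm
⇒ M over [I-1,I-2,II-1,II-2,II-3,III-1]: 51 consistent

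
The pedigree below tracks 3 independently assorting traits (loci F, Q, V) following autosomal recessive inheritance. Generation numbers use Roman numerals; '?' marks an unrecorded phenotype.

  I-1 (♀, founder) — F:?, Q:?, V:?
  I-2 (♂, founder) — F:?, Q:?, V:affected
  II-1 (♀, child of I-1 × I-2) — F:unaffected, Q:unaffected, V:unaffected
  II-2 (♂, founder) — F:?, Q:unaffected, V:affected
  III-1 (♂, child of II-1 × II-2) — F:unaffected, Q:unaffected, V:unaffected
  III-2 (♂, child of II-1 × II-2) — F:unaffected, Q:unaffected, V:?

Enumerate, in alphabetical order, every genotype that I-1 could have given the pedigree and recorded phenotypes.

F/I-1 ? ·: FF|Ff|ff
F/I-2 ? ·: FF|Ff|ff
F/II-1 un I-1×I-2: FF|Ff
F/II-2 ? ·: FF|Ff|ff
F/III-1 un II-1×II-2: FF|Ff
F/III-2 un II-1×II-2: FF|Ff
⇒ F over [I-1,I-2,II-1,II-2,III-1,III-2]: 87 consistent
Q/I-1 ? ·: QQ|Qq|qq
Q/I-2 ? ·: QQ|Qq|qq
Q/II-1 un I-1×I-2: QQ|Qq
Q/II-2 un ·: QQ|Qq
Q/III-1 un II-1×II-2: QQ|Qq
Q/III-2 un II-1×II-2: QQ|Qq
⇒ Q over [I-1,I-2,II-1,II-2,III-1,III-2]: 76 consistent
V/I-1 ? ·: VV|Vv
V/I-2 aff ·: vv
V/II-1 un I-1×I-2: Vv
V/II-2 aff ·: vv
V/III-1 un II-1×II-2: Vv
V/III-2 ? II-1×II-2: Vv|vv
⇒ V over [I-1,I-2,II-1,II-2,III-1,III-2]: 4 consistent

I-1 ∈ {FF QQ VV, FF QQ Vv, FF Qq VV, FF Qq Vv, FF qq VV, FF qq Vv, Ff QQ VV, Ff QQ Vv, Ff Qq VV, Ff Qq Vv, Ff qq VV, Ff qq Vv, ff QQ VV, ff QQ Vv, ff Qq VV, ff Qq Vv, ff qq VV, ff qq Vv}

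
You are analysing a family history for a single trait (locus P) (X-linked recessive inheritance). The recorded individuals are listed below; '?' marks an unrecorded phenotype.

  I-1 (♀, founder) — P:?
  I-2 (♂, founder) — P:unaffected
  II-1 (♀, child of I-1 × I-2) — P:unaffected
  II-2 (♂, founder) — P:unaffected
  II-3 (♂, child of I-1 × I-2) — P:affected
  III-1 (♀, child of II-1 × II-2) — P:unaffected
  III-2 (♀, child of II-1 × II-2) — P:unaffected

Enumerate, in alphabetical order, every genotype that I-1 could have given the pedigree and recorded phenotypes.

I-1 ∈ {X^PX^p, X^pX^p}

P/I-1 ? ·: X^PX^p|X^pX^p
P/I-2 un ·: X^PY
P/II-1 un I-1×I-2: X^PX^P|X^PX^p
P/II-2 un ·: X^PY
P/II-3 aff I-1×I-2: X^pY
P/III-1 un II-1×II-2: X^PX^P|X^PX^p
P/III-2 un II-1×II-2: X^PX^P|X^PX^p
⇒ P over [I-1,I-2,II-1,II-2,II-3,III-1,III-2]: 9 consistent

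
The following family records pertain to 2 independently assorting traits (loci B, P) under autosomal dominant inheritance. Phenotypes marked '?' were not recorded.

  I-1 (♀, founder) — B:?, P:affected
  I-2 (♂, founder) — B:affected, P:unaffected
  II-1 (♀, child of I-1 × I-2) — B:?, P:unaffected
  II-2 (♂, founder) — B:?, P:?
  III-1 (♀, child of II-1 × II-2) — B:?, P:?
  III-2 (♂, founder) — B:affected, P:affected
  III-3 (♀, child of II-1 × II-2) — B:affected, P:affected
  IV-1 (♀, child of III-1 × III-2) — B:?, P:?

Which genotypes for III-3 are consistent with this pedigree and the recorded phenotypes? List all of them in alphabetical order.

III-3 ∈ {BB Pp, Bb Pp}

B/I-1 ? ·: bb|Bb|BB
B/I-2 aff ·: Bb|BB
B/II-1 ? I-1×I-2: bb|Bb|BB
B/II-2 ? ·: bb|Bb|BB
B/III-1 ? II-1×II-2: bb|Bb|BB
B/III-2 aff ·: Bb|BB
B/III-3 aff II-1×II-2: Bb|BB
B/IV-1 ? III-1×III-2: bb|Bb|BB
⇒ B over [I-1,I-2,II-1,II-2,III-1,III-2,III-3,IV-1]: 352 consistent
P/I-1 aff ·: Pp
P/I-2 un ·: pp
P/II-1 un I-1×I-2: pp
P/II-2 ? ·: Pp|PP
P/III-1 ? II-1×II-2: pp|Pp
P/III-2 aff ·: Pp|PP
P/III-3 aff II-1×II-2: Pp
P/IV-1 ? III-1×III-2: pp|Pp|PP
⇒ P over [I-1,I-2,II-1,II-2,III-1,III-2,III-3,IV-1]: 13 consistent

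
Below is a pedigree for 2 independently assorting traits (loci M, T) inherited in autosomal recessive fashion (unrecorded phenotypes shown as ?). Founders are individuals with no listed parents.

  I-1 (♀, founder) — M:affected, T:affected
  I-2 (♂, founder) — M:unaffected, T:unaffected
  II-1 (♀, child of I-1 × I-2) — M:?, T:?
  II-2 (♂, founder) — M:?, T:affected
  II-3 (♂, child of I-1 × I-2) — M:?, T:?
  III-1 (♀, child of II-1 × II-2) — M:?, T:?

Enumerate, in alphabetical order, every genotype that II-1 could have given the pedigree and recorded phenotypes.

M/I-1 aff ·: mm
M/I-2 un ·: MM|Mm
M/II-1 ? I-1×I-2: Mm|mm
M/II-2 ? ·: MM|Mm|mm
M/II-3 ? I-1×I-2: Mm|mm
M/III-1 ? II-1×II-2: MM|Mm|mm
⇒ M over [I-1,I-2,II-1,II-2,II-3,III-1]: 29 consistent
T/I-1 aff ·: tt
T/I-2 un ·: TT|Tt
T/II-1 ? I-1×I-2: Tt|tt
T/II-2 aff ·: tt
T/II-3 ? I-1×I-2: Tt|tt
T/III-1 ? II-1×II-2: Tt|tt
⇒ T over [I-1,I-2,II-1,II-2,II-3,III-1]: 8 consistent

II-1 ∈ {Mm Tt, Mm tt, mm Tt, mm tt}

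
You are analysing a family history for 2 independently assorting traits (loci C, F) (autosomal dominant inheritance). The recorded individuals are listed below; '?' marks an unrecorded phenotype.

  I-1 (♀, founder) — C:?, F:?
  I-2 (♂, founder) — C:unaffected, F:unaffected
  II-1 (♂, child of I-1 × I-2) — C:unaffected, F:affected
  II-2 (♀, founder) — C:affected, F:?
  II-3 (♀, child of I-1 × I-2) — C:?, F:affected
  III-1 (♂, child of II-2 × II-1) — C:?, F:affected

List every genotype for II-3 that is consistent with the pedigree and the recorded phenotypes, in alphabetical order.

II-3 ∈ {Cc Ff, cc Ff}

C/I-1 ? ·: cc|Cc
C/I-2 un ·: cc
C/II-1 un I-1×I-2: cc
C/II-2 aff ·: Cc|CC
C/II-3 ? I-1×I-2: cc|Cc
C/III-1 ? II-2×II-1: cc|Cc
⇒ C over [I-1,I-2,II-1,II-2,II-3,III-1]: 9 consistent
F/I-1 ? ·: Ff|FF
F/I-2 un ·: ff
F/II-1 aff I-1×I-2: Ff
F/II-2 ? ·: ff|Ff|FF
F/II-3 aff I-1×I-2: Ff
F/III-1 aff II-2×II-1: Ff|FF
⇒ F over [I-1,I-2,II-1,II-2,II-3,III-1]: 10 consistent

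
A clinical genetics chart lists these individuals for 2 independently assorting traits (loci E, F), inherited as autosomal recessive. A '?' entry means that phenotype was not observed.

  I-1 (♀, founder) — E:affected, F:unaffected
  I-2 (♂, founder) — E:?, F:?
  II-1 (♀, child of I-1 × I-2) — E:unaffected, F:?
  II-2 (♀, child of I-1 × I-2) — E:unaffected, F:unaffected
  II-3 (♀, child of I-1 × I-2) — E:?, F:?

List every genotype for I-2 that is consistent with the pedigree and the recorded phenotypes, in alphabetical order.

I-2 ∈ {EE FF, EE Ff, EE ff, Ee FF, Ee Ff, Ee ff}

E/I-1 aff ·: ee
E/I-2 ? ·: EE|Ee
E/II-1 un I-1×I-2: Ee
E/II-2 un I-1×I-2: Ee
E/II-3 ? I-1×I-2: Ee|ee
⇒ E over [I-1,I-2,II-1,II-2,II-3]: 3 consistent
F/I-1 un ·: FF|Ff
F/I-2 ? ·: FF|Ff|ff
F/II-1 ? I-1×I-2: FF|Ff|ff
F/II-2 un I-1×I-2: FF|Ff
F/II-3 ? I-1×I-2: FF|Ff|ff
⇒ F over [I-1,I-2,II-1,II-2,II-3]: 40 consistent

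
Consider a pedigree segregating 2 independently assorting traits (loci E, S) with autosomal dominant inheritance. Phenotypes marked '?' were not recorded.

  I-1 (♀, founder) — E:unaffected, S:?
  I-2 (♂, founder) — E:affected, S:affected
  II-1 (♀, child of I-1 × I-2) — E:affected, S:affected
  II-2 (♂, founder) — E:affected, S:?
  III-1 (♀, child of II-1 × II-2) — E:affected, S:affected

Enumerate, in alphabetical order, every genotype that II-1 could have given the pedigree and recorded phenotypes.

E/I-1 un ·: ee
E/I-2 aff ·: Ee|EE
E/II-1 aff I-1×I-2: Ee
E/II-2 aff ·: Ee|EE
E/III-1 aff II-1×II-2: Ee|EE
⇒ E over [I-1,I-2,II-1,II-2,III-1]: 8 consistent
S/I-1 ? ·: ss|Ss|SS
S/I-2 aff ·: Ss|SS
S/II-1 aff I-1×I-2: Ss|SS
S/II-2 ? ·: ss|Ss|SS
S/III-1 aff II-1×II-2: Ss|SS
⇒ S over [I-1,I-2,II-1,II-2,III-1]: 41 consistent

II-1 ∈ {Ee SS, Ee Ss}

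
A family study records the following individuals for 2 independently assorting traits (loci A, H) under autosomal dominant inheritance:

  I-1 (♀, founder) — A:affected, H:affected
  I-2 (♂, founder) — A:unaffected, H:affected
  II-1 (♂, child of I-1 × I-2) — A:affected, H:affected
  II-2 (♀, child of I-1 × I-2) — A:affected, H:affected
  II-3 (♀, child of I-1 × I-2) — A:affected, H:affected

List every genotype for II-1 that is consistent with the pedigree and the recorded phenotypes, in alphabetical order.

II-1 ∈ {Aa HH, Aa Hh}

A/I-1 aff ·: Aa|AA
A/I-2 un ·: aa
A/II-1 aff I-1×I-2: Aa
A/II-2 aff I-1×I-2: Aa
A/II-3 aff I-1×I-2: Aa
⇒ A over [I-1,I-2,II-1,II-2,II-3]: 2 consistent
H/I-1 aff ·: Hh|HH
H/I-2 aff ·: Hh|HH
H/II-1 aff I-1×I-2: Hh|HH
H/II-2 aff I-1×I-2: Hh|HH
H/II-3 aff I-1×I-2: Hh|HH
⇒ H over [I-1,I-2,II-1,II-2,II-3]: 25 consistent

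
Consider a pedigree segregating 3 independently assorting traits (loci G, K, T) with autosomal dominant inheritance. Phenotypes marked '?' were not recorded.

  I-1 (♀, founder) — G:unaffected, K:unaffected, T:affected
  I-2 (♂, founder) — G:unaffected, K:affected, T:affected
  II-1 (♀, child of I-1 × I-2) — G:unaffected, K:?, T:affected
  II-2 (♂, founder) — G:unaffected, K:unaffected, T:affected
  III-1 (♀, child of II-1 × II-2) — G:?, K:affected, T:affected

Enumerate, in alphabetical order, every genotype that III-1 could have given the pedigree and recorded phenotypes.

III-1 ∈ {gg Kk TT, gg Kk Tt}

G/I-1 un ·: gg
G/I-2 un ·: gg
G/II-1 un I-1×I-2: gg
G/II-2 un ·: gg
G/III-1 ? II-1×II-2: gg
⇒ G over [I-1,I-2,II-1,II-2,III-1]: 1 consistent
K/I-1 un ·: kk
K/I-2 aff ·: Kk|KK
K/II-1 ? I-1×I-2: Kk
K/II-2 un ·: kk
K/III-1 aff II-1×II-2: Kk
⇒ K over [I-1,I-2,II-1,II-2,III-1]: 2 consistent
T/I-1 aff ·: Tt|TT
T/I-2 aff ·: Tt|TT
T/II-1 aff I-1×I-2: Tt|TT
T/II-2 aff ·: Tt|TT
T/III-1 aff II-1×II-2: Tt|TT
⇒ T over [I-1,I-2,II-1,II-2,III-1]: 24 consistent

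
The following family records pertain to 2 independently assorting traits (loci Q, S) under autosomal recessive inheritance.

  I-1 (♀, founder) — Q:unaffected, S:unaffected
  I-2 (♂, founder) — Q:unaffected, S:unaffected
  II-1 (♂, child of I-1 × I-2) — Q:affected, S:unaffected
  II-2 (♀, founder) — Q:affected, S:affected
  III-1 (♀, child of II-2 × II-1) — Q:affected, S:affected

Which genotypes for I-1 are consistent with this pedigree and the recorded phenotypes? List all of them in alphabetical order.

Q/I-1 un ·: Qq
Q/I-2 un ·: Qq
Q/II-1 aff I-1×I-2: qq
Q/II-2 aff ·: qq
Q/III-1 aff II-2×II-1: qq
⇒ Q over [I-1,I-2,II-1,II-2,III-1]: 1 consistent
S/I-1 un ·: SS|Ss
S/I-2 un ·: SS|Ss
S/II-1 un I-1×I-2: Ss
S/II-2 aff ·: ss
S/III-1 aff II-2×II-1: ss
⇒ S over [I-1,I-2,II-1,II-2,III-1]: 3 consistent

I-1 ∈ {Qq SS, Qq Ss}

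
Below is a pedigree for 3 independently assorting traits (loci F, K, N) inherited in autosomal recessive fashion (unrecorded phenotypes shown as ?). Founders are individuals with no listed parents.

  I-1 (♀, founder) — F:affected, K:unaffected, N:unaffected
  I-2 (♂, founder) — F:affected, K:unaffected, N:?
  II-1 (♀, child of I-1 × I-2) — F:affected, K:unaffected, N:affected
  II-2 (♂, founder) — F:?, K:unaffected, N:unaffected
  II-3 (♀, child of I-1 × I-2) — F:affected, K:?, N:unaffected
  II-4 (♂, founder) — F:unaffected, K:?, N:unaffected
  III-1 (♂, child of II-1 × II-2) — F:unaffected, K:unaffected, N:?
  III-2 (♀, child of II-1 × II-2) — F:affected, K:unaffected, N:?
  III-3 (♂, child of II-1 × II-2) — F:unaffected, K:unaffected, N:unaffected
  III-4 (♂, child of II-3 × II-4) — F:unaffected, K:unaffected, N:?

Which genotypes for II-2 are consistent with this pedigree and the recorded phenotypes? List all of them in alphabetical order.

II-2 ∈ {Ff KK NN, Ff KK Nn, Ff Kk NN, Ff Kk Nn}

F/I-1 aff ·: ff
F/I-2 aff ·: ff
F/II-1 aff I-1×I-2: ff
F/II-2 ? ·: Ff
F/II-3 aff I-1×I-2: ff
F/II-4 un ·: FF|Ff
F/III-1 un II-1×II-2: Ff
F/III-2 aff II-1×II-2: ff
F/III-3 un II-1×II-2: Ff
F/III-4 un II-3×II-4: Ff
⇒ F over [I-1,I-2,II-1,II-2,II-3,II-4,III-1,III-2,III-3,III-4]: 2 consistent
K/I-1 un ·: KK|Kk
K/I-2 un ·: KK|Kk
K/II-1 un I-1×I-2: KK|Kk
K/II-2 un ·: KK|Kk
K/II-3 ? I-1×I-2: KK|Kk|kk
K/II-4 ? ·: KK|Kk|kk
K/III-1 un II-1×II-2: KK|Kk
K/III-2 un II-1×II-2: KK|Kk
K/III-3 un II-1×II-2: KK|Kk
K/III-4 un II-3×II-4: KK|Kk
⇒ K over [I-1,I-2,II-1,II-2,II-3,II-4,III-1,III-2,III-3,III-4]: 761 consistent
N/I-1 un ·: Nn
N/I-2 ? ·: Nn|nn
N/II-1 aff I-1×I-2: nn
N/II-2 un ·: NN|Nn
N/II-3 un I-1×I-2: NN|Nn
N/II-4 un ·: NN|Nn
N/III-1 ? II-1×II-2: Nn|nn
N/III-2 ? II-1×II-2: Nn|nn
N/III-3 un II-1×II-2: Nn
N/III-4 ? II-3×II-4: NN|Nn|nn
⇒ N over [I-1,I-2,II-1,II-2,II-3,II-4,III-1,III-2,III-3,III-4]: 65 consistent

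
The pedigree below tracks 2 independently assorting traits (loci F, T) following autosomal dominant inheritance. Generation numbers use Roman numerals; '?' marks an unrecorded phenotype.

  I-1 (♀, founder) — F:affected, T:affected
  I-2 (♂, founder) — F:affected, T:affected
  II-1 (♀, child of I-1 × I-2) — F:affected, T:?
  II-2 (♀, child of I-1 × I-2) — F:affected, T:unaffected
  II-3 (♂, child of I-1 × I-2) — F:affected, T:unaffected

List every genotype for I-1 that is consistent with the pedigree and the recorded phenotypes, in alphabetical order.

I-1 ∈ {FF Tt, Ff Tt}

F/I-1 aff ·: Ff|FF
F/I-2 aff ·: Ff|FF
F/II-1 aff I-1×I-2: Ff|FF
F/II-2 aff I-1×I-2: Ff|FF
F/II-3 aff I-1×I-2: Ff|FF
⇒ F over [I-1,I-2,II-1,II-2,II-3]: 25 consistent
T/I-1 aff ·: Tt
T/I-2 aff ·: Tt
T/II-1 ? I-1×I-2: tt|Tt|TT
T/II-2 un I-1×I-2: tt
T/II-3 un I-1×I-2: tt
⇒ T over [I-1,I-2,II-1,II-2,II-3]: 3 consistent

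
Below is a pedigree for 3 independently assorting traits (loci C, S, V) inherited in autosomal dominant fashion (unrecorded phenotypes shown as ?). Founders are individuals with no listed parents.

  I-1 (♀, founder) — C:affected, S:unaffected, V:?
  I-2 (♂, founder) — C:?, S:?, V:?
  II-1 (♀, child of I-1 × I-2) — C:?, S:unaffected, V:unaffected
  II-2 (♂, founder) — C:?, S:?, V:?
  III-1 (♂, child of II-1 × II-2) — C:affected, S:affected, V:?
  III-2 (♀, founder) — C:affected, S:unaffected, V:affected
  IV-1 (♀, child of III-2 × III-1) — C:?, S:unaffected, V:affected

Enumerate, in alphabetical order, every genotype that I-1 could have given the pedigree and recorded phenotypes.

C/I-1 aff ·: Cc|CC
C/I-2 ? ·: cc|Cc|CC
C/II-1 ? I-1×I-2: cc|Cc|CC
C/II-2 ? ·: cc|Cc|CC
C/III-1 aff II-1×II-2: Cc|CC
C/III-2 aff ·: Cc|CC
C/IV-1 ? III-2×III-1: cc|Cc|CC
⇒ C over [I-1,I-2,II-1,II-2,III-1,III-2,IV-1]: 189 consistent
S/I-1 un ·: ss
S/I-2 ? ·: ss|Ss
S/II-1 un I-1×I-2: ss
S/II-2 ? ·: Ss|SS
S/III-1 aff II-1×II-2: Ss
S/III-2 un ·: ss
S/IV-1 un III-2×III-1: ss
⇒ S over [I-1,I-2,II-1,II-2,III-1,III-2,IV-1]: 4 consistent
V/I-1 ? ·: vv|Vv
V/I-2 ? ·: vv|Vv
V/II-1 un I-1×I-2: vv
V/II-2 ? ·: vv|Vv|VV
V/III-1 ? II-1×II-2: vv|Vv
V/III-2 aff ·: Vv|VV
V/IV-1 aff III-2×III-1: Vv|VV
⇒ V over [I-1,I-2,II-1,II-2,III-1,III-2,IV-1]: 48 consistent

I-1 ∈ {CC ss Vv, CC ss vv, Cc ss Vv, Cc ss vv}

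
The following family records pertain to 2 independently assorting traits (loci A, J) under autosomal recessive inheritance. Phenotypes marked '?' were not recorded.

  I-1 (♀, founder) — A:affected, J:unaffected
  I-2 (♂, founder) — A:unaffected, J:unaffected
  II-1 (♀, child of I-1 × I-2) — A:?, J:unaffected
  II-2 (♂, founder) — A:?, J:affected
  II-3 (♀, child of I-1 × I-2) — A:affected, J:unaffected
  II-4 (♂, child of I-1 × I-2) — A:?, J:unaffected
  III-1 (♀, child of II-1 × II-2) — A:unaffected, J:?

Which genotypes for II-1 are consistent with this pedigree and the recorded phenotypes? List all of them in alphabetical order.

II-1 ∈ {Aa JJ, Aa Jj, aa JJ, aa Jj}

A/I-1 aff ·: aa
A/I-2 un ·: Aa
A/II-1 ? I-1×I-2: Aa|aa
A/II-2 ? ·: AA|Aa|aa
A/II-3 aff I-1×I-2: aa
A/II-4 ? I-1×I-2: Aa|aa
A/III-1 un II-1×II-2: AA|Aa
⇒ A over [I-1,I-2,II-1,II-2,II-3,II-4,III-1]: 14 consistent
J/I-1 un ·: JJ|Jj
J/I-2 un ·: JJ|Jj
J/II-1 un I-1×I-2: JJ|Jj
J/II-2 aff ·: jj
J/II-3 un I-1×I-2: JJ|Jj
J/II-4 un I-1×I-2: JJ|Jj
J/III-1 ? II-1×II-2: Jj|jj
⇒ J over [I-1,I-2,II-1,II-2,II-3,II-4,III-1]: 37 consistent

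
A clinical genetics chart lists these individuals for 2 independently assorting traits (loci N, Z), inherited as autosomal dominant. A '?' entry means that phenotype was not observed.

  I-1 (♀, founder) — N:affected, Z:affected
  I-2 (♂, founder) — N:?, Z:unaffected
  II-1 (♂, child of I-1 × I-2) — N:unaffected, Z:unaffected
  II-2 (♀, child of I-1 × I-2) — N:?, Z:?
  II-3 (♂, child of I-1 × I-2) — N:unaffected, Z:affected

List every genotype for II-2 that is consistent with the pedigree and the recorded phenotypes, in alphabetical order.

N/I-1 aff ·: Nn
N/I-2 ? ·: nn|Nn
N/II-1 un I-1×I-2: nn
N/II-2 ? I-1×I-2: nn|Nn|NN
N/II-3 un I-1×I-2: nn
⇒ N over [I-1,I-2,II-1,II-2,II-3]: 5 consistent
Z/I-1 aff ·: Zz
Z/I-2 un ·: zz
Z/II-1 un I-1×I-2: zz
Z/II-2 ? I-1×I-2: zz|Zz
Z/II-3 aff I-1×I-2: Zz
⇒ Z over [I-1,I-2,II-1,II-2,II-3]: 2 consistent

II-2 ∈ {NN Zz, NN zz, Nn Zz, Nn zz, nn Zz, nn zz}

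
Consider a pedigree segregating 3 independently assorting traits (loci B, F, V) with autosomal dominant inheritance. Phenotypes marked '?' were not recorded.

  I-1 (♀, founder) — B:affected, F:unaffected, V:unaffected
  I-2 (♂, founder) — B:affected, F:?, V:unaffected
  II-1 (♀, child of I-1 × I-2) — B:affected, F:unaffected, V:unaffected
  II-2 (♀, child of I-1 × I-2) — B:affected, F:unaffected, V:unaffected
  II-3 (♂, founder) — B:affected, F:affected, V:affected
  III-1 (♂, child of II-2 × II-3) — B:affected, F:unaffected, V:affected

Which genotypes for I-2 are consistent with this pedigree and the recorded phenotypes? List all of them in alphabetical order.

B/I-1 aff ·: Bb|BB
B/I-2 aff ·: Bb|BB
B/II-1 aff I-1×I-2: Bb|BB
B/II-2 aff I-1×I-2: Bb|BB
B/II-3 aff ·: Bb|BB
B/III-1 aff II-2×II-3: Bb|BB
⇒ B over [I-1,I-2,II-1,II-2,II-3,III-1]: 45 consistent
F/I-1 un ·: ff
F/I-2 ? ·: ff|Ff
F/II-1 un I-1×I-2: ff
F/II-2 un I-1×I-2: ff
F/II-3 aff ·: Ff
F/III-1 un II-2×II-3: ff
⇒ F over [I-1,I-2,II-1,II-2,II-3,III-1]: 2 consistent
V/I-1 un ·: vv
V/I-2 un ·: vv
V/II-1 un I-1×I-2: vv
V/II-2 un I-1×I-2: vv
V/II-3 aff ·: Vv|VV
V/III-1 aff II-2×II-3: Vv
⇒ V over [I-1,I-2,II-1,II-2,II-3,III-1]: 2 consistent

I-2 ∈ {BB Ff vv, BB ff vv, Bb Ff vv, Bb ff vv}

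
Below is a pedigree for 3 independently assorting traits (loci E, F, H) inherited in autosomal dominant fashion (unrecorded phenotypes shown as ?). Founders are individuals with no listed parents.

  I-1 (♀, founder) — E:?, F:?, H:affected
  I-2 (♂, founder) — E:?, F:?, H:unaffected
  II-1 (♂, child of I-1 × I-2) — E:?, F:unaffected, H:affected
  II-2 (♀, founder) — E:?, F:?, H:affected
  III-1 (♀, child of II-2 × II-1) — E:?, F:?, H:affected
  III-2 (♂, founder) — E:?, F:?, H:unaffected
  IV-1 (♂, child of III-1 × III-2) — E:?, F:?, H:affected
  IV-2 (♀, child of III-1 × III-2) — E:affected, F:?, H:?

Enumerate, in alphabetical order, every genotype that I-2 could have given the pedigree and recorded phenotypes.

E/I-1 ? ·: ee|Ee|EE
E/I-2 ? ·: ee|Ee|EE
E/II-1 ? I-1×I-2: ee|Ee|EE
E/II-2 ? ·: ee|Ee|EE
E/III-1 ? II-2×II-1: ee|Ee|EE
E/III-2 ? ·: ee|Ee|EE
E/IV-1 ? III-1×III-2: ee|Ee|EE
E/IV-2 aff III-1×III-2: Ee|EE
⇒ E over [I-1,I-2,II-1,II-2,III-1,III-2,IV-1,IV-2]: 642 consistent
F/I-1 ? ·: ff|Ff
F/I-2 ? ·: ff|Ff
F/II-1 un I-1×I-2: ff
F/II-2 ? ·: ff|Ff|FF
F/III-1 ? II-2×II-1: ff|Ff
F/III-2 ? ·: ff|Ff|FF
F/IV-1 ? III-1×III-2: ff|Ff|FF
F/IV-2 ? III-1×III-2: ff|Ff|FF
⇒ F over [I-1,I-2,II-1,II-2,III-1,III-2,IV-1,IV-2]: 184 consistent
H/I-1 aff ·: Hh|HH
H/I-2 un ·: hh
H/II-1 aff I-1×I-2: Hh
H/II-2 aff ·: Hh|HH
H/III-1 aff II-2×II-1: Hh|HH
H/III-2 un ·: hh
H/IV-1 aff III-1×III-2: Hh
H/IV-2 ? III-1×III-2: hh|Hh
⇒ H over [I-1,I-2,II-1,II-2,III-1,III-2,IV-1,IV-2]: 12 consistent

I-2 ∈ {EE Ff hh, EE ff hh, Ee Ff hh, Ee ff hh, ee Ff hh, ee ff hh}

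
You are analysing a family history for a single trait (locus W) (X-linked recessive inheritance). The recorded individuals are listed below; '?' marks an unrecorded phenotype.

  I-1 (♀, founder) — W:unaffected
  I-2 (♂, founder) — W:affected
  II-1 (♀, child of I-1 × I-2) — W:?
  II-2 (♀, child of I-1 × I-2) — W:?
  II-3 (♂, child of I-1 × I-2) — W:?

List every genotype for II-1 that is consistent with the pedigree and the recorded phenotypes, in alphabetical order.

II-1 ∈ {X^WX^w, X^wX^w}

W/I-1 un ·: X^WX^W|X^WX^w
W/I-2 aff ·: X^wY
W/II-1 ? I-1×I-2: X^WX^w|X^wX^w
W/II-2 ? I-1×I-2: X^WX^w|X^wX^w
W/II-3 ? I-1×I-2: X^WY|X^wY
⇒ W over [I-1,I-2,II-1,II-2,II-3]: 9 consistent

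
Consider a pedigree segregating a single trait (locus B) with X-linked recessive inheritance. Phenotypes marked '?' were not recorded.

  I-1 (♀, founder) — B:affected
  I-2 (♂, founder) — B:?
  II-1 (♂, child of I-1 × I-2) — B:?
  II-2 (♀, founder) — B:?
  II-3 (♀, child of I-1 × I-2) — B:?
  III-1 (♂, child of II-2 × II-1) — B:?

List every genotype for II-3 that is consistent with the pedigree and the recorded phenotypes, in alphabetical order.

B/I-1 aff ·: X^bX^b
B/I-2 ? ·: X^BY|X^bY
B/II-1 ? I-1×I-2: X^bY
B/II-2 ? ·: X^BX^B|X^BX^b|X^bX^b
B/II-3 ? I-1×I-2: X^BX^b|X^bX^b
B/III-1 ? II-2×II-1: X^BY|X^bY
⇒ B over [I-1,I-2,II-1,II-2,II-3,III-1]: 8 consistent

II-3 ∈ {X^BX^b, X^bX^b}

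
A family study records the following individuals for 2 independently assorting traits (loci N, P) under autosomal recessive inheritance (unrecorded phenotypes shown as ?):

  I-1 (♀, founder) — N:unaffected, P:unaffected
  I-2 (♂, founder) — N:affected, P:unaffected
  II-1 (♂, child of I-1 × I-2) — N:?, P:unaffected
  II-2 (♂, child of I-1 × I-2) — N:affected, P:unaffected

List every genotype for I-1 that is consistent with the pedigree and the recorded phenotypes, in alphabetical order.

N/I-1 un ·: Nn
N/I-2 aff ·: nn
N/II-1 ? I-1×I-2: Nn|nn
N/II-2 aff I-1×I-2: nn
⇒ N over [I-1,I-2,II-1,II-2]: 2 consistent
P/I-1 un ·: PP|Pp
P/I-2 un ·: PP|Pp
P/II-1 un I-1×I-2: PP|Pp
P/II-2 un I-1×I-2: PP|Pp
⇒ P over [I-1,I-2,II-1,II-2]: 13 consistent

I-1 ∈ {Nn PP, Nn Pp}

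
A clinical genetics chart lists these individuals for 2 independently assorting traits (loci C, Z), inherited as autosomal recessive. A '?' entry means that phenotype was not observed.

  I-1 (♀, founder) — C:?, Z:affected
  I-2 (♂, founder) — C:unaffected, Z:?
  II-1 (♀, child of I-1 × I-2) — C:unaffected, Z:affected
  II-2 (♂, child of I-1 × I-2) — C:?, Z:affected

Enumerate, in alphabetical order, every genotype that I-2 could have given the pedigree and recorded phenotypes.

C/I-1 ? ·: CC|Cc|cc
C/I-2 un ·: CC|Cc
C/II-1 un I-1×I-2: CC|Cc
C/II-2 ? I-1×I-2: CC|Cc|cc
⇒ C over [I-1,I-2,II-1,II-2]: 18 consistent
Z/I-1 aff ·: zz
Z/I-2 ? ·: Zz|zz
Z/II-1 aff I-1×I-2: zz
Z/II-2 aff I-1×I-2: zz
⇒ Z over [I-1,I-2,II-1,II-2]: 2 consistent

I-2 ∈ {CC Zz, CC zz, Cc Zz, Cc zz}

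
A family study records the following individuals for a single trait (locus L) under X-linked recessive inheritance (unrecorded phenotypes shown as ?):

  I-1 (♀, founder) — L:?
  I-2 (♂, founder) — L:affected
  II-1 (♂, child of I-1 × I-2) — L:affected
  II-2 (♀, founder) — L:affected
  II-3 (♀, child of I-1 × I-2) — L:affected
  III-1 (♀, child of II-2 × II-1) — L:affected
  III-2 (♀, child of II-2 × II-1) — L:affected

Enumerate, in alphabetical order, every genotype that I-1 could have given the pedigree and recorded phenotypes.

I-1 ∈ {X^LX^l, X^lX^l}

L/I-1 ? ·: X^LX^l|X^lX^l
L/I-2 aff ·: X^lY
L/II-1 aff I-1×I-2: X^lY
L/II-2 aff ·: X^lX^l
L/II-3 aff I-1×I-2: X^lX^l
L/III-1 aff II-2×II-1: X^lX^l
L/III-2 aff II-2×II-1: X^lX^l
⇒ L over [I-1,I-2,II-1,II-2,II-3,III-1,III-2]: 2 consistent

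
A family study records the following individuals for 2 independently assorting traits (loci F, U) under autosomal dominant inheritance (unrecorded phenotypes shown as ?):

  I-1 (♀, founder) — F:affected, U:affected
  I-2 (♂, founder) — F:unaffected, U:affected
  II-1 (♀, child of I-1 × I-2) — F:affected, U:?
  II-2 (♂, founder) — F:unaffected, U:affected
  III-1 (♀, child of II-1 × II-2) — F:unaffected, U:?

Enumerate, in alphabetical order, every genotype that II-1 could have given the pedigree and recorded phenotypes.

II-1 ∈ {Ff UU, Ff Uu, Ff uu}

F/I-1 aff ·: Ff|FF
F/I-2 un ·: ff
F/II-1 aff I-1×I-2: Ff
F/II-2 un ·: ff
F/III-1 un II-1×II-2: ff
⇒ F over [I-1,I-2,II-1,II-2,III-1]: 2 consistent
U/I-1 aff ·: Uu|UU
U/I-2 aff ·: Uu|UU
U/II-1 ? I-1×I-2: uu|Uu|UU
U/II-2 aff ·: Uu|UU
U/III-1 ? II-1×II-2: uu|Uu|UU
⇒ U over [I-1,I-2,II-1,II-2,III-1]: 30 consistent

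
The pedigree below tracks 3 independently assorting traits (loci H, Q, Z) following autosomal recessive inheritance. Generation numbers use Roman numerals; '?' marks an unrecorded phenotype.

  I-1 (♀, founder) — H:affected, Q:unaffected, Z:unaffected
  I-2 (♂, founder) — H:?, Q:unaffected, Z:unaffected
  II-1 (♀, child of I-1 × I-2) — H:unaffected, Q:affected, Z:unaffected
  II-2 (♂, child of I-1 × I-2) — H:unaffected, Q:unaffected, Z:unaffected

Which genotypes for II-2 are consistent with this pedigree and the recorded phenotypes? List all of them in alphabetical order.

H/I-1 aff ·: hh
H/I-2 ? ·: HH|Hh
H/II-1 un I-1×I-2: Hh
H/II-2 un I-1×I-2: Hh
⇒ H over [I-1,I-2,II-1,II-2]: 2 consistent
Q/I-1 un ·: Qq
Q/I-2 un ·: Qq
Q/II-1 aff I-1×I-2: qq
Q/II-2 un I-1×I-2: QQ|Qq
⇒ Q over [I-1,I-2,II-1,II-2]: 2 consistent
Z/I-1 un ·: ZZ|Zz
Z/I-2 un ·: ZZ|Zz
Z/II-1 un I-1×I-2: ZZ|Zz
Z/II-2 un I-1×I-2: ZZ|Zz
⇒ Z over [I-1,I-2,II-1,II-2]: 13 consistent

II-2 ∈ {Hh QQ ZZ, Hh QQ Zz, Hh Qq ZZ, Hh Qq Zz}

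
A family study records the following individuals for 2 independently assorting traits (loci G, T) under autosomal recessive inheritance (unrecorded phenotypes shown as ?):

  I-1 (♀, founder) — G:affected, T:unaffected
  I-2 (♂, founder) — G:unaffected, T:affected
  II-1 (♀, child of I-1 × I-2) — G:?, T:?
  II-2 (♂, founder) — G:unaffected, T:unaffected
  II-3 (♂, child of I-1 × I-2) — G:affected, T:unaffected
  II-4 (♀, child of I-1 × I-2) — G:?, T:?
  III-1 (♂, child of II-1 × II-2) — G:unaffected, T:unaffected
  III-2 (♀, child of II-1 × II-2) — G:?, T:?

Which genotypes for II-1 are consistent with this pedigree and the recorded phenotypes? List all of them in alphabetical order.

II-1 ∈ {Gg Tt, Gg tt, gg Tt, gg tt}

G/I-1 aff ·: gg
G/I-2 un ·: Gg
G/II-1 ? I-1×I-2: Gg|gg
G/II-2 un ·: GG|Gg
G/II-3 aff I-1×I-2: gg
G/II-4 ? I-1×I-2: Gg|gg
G/III-1 un II-1×II-2: GG|Gg
G/III-2 ? II-1×II-2: GG|Gg|gg
⇒ G over [I-1,I-2,II-1,II-2,II-3,II-4,III-1,III-2]: 26 consistent
T/I-1 un ·: TT|Tt
T/I-2 aff ·: tt
T/II-1 ? I-1×I-2: Tt|tt
T/II-2 un ·: TT|Tt
T/II-3 un I-1×I-2: Tt
T/II-4 ? I-1×I-2: Tt|tt
T/III-1 un II-1×II-2: TT|Tt
T/III-2 ? II-1×II-2: TT|Tt|tt
⇒ T over [I-1,I-2,II-1,II-2,II-3,II-4,III-1,III-2]: 36 consistent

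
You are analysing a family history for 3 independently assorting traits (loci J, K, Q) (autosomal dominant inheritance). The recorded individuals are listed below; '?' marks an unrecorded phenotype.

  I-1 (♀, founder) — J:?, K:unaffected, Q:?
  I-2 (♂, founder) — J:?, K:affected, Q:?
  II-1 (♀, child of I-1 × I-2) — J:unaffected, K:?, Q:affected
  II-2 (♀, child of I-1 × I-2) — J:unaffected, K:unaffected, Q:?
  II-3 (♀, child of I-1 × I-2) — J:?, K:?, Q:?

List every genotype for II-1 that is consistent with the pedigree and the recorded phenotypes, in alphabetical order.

J/I-1 ? ·: jj|Jj
J/I-2 ? ·: jj|Jj
J/II-1 un I-1×I-2: jj
J/II-2 un I-1×I-2: jj
J/II-3 ? I-1×I-2: jj|Jj|JJ
⇒ J over [I-1,I-2,II-1,II-2,II-3]: 8 consistent
K/I-1 un ·: kk
K/I-2 aff ·: Kk
K/II-1 ? I-1×I-2: kk|Kk
K/II-2 un I-1×I-2: kk
K/II-3 ? I-1×I-2: kk|Kk
⇒ K over [I-1,I-2,II-1,II-2,II-3]: 4 consistent
Q/I-1 ? ·: qq|Qq|QQ
Q/I-2 ? ·: qq|Qq|QQ
Q/II-1 aff I-1×I-2: Qq|QQ
Q/II-2 ? I-1×I-2: qq|Qq|QQ
Q/II-3 ? I-1×I-2: qq|Qq|QQ
⇒ Q over [I-1,I-2,II-1,II-2,II-3]: 45 consistent

II-1 ∈ {jj Kk QQ, jj Kk Qq, jj kk QQ, jj kk Qq}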